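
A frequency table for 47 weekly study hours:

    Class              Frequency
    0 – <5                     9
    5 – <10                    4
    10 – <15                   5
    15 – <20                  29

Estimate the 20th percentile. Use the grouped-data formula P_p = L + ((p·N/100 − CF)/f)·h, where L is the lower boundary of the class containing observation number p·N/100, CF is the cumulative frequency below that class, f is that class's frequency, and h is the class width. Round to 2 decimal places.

5.50

N = 47; target position k = 20/100 · 47 = 9.4.
Cumulative frequencies: 9, 13, 18, 47.
Observation 9.4 falls in the class 5 – <10.
L = 5, CF = 9, f = 4, h = 5.
P20 = 5 + ((9.4 − 9)/4)·5 = 5 + 0.5 = 5.5.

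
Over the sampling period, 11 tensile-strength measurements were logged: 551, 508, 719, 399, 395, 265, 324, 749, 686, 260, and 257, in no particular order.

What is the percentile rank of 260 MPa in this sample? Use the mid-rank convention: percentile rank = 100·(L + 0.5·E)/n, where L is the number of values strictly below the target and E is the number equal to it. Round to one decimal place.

13.6

Sorted: 257, 260, 265, 324, 395, 399, 508, 551, 686, 719, 749.
Count below 260: L = 1; count equal: E = 1; n = 11.
Percentile rank = 100·(1 + 0.5·1)/11 = 100·1.5/11 = 13.64.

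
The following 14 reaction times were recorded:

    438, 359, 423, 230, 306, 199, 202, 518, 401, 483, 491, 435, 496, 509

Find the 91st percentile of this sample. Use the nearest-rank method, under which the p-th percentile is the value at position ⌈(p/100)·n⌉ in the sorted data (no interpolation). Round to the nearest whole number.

Sorted: 199, 202, 230, 306, 359, 401, 423, 435, 438, 483, 491, 496, 509, 518.
n = 14.
Position = ⌈91/100 · 14⌉ = ⌈12.74⌉ = 13.
The value at rank 13 is 509.

509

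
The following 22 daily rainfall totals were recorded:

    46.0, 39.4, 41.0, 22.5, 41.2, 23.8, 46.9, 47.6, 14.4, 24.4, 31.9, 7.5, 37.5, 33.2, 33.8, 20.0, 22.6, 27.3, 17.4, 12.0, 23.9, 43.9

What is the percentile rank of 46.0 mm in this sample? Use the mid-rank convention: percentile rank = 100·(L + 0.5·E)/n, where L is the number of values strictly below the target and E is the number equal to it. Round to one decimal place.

88.6

Sorted: 7.5, 12.0, 14.4, 17.4, 20.0, 22.5, 22.6, 23.8, 23.9, 24.4, 27.3, 31.9, 33.2, 33.8, 37.5, 39.4, 41.0, 41.2, 43.9, 46.0, 46.9, 47.6.
Count below 46.0: L = 19; count equal: E = 1; n = 22.
Percentile rank = 100·(19 + 0.5·1)/22 = 100·19.5/22 = 88.64.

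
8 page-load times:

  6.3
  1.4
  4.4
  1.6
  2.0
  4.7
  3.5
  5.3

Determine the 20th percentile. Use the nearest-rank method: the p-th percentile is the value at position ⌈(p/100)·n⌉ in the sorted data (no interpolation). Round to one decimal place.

Sorted: 1.4, 1.6, 2.0, 3.5, 4.4, 4.7, 5.3, 6.3.
n = 8.
Position = ⌈20/100 · 8⌉ = ⌈1.6⌉ = 2.
The value at rank 2 is 1.6.

1.6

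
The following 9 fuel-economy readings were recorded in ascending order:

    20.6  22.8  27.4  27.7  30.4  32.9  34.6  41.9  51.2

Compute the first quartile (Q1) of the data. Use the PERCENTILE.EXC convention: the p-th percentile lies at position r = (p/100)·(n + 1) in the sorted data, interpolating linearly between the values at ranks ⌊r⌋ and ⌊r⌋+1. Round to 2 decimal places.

25.10

n = 9.
r = (25/100)·(9 + 1) = 2.5.
Rank 2 is 22.8 and rank 3 is 27.4.
Interpolate: 22.8 + 0.5·(27.4 − 22.8) = 22.8 + 0.5·4.6 = 25.1.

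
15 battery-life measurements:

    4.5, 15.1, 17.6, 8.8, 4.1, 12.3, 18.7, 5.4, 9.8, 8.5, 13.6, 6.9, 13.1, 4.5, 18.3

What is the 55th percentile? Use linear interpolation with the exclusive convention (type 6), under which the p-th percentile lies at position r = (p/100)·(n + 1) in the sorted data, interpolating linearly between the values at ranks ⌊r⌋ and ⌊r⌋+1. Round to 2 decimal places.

11.80

Sorted: 4.1, 4.5, 4.5, 5.4, 6.9, 8.5, 8.8, 9.8, 12.3, 13.1, 13.6, 15.1, 17.6, 18.3, 18.7.
n = 15.
r = (55/100)·(15 + 1) = 8.8.
Rank 8 is 9.8 and rank 9 is 12.3.
Interpolate: 9.8 + 0.8·(12.3 − 9.8) = 9.8 + 0.8·2.5 = 11.8.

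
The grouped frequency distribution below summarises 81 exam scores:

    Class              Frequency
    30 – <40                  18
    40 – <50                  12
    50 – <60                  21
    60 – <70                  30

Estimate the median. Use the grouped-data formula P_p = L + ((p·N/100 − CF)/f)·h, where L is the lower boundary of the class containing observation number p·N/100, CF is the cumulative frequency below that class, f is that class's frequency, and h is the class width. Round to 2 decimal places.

N = 81; target position k = 50/100 · 81 = 40.5.
Cumulative frequencies: 18, 30, 51, 81.
Observation 40.5 falls in the class 50 – <60.
L = 50, CF = 30, f = 21, h = 10.
P50 = 50 + ((40.5 − 30)/21)·10 = 50 + 5 = 55.

55.00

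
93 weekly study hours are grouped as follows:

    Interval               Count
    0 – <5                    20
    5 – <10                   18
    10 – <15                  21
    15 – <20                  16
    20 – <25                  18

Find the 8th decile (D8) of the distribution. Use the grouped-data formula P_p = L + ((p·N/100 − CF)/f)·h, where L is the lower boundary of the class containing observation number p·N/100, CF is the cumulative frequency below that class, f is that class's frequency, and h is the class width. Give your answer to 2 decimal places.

19.81

N = 93; target position k = 80/100 · 93 = 74.4.
Cumulative frequencies: 20, 38, 59, 75, 93.
Observation 74.4 falls in the class 15 – <20.
L = 15, CF = 59, f = 16, h = 5.
P80 = 15 + ((74.4 − 59)/16)·5 = 15 + 4.8125 = 19.8125.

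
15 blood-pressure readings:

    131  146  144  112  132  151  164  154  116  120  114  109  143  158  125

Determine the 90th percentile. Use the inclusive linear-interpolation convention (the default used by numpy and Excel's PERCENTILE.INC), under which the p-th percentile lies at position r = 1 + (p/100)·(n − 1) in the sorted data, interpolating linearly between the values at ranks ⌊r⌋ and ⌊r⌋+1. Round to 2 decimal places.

Sorted: 109, 112, 114, 116, 120, 125, 131, 132, 143, 144, 146, 151, 154, 158, 164.
n = 15.
r = 1 + (90/100)·(15 − 1) = 1 + 12.6 = 13.6.
Rank 13 is 154 and rank 14 is 158.
Interpolate: 154 + 0.6·(158 − 154) = 154 + 0.6·4 = 156.4.

156.40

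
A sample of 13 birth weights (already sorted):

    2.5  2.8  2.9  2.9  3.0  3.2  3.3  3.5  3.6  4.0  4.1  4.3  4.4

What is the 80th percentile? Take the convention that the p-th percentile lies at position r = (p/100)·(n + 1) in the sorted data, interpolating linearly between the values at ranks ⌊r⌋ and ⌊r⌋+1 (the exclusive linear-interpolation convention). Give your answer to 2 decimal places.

4.14

n = 13.
r = (80/100)·(13 + 1) = 11.2.
Rank 11 is 4.1 and rank 12 is 4.3.
Interpolate: 4.1 + 0.2·(4.3 − 4.1) = 4.1 + 0.2·0.2 = 4.14.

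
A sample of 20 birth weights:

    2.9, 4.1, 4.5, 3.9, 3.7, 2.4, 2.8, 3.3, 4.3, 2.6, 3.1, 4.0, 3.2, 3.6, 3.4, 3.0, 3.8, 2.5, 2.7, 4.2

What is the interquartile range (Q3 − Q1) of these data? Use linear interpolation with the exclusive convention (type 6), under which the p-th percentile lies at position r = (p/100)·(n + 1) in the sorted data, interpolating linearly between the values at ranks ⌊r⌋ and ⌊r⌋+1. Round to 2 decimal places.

Sorted: 2.4, 2.5, 2.6, 2.7, 2.8, 2.9, 3.0, 3.1, 3.2, 3.3, 3.4, 3.6, 3.7, 3.8, 3.9, 4.0, 4.1, 4.2, 4.3, 4.5.
n = 20.
P25: r = 5.25; ranks 5–6 are 2.8, 2.9; interpolating gives 2.825.
P75: r = 15.75; ranks 15–16 are 3.9, 4.0; interpolating gives 3.975.
Difference: 3.975 − 2.825 = 1.15.

1.15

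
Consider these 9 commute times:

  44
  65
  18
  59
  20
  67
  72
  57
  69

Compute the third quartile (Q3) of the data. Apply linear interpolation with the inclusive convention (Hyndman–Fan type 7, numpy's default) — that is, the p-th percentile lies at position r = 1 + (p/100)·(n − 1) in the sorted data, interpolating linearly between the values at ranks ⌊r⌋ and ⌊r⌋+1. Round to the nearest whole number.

Sorted: 18, 20, 44, 57, 59, 65, 67, 69, 72.
n = 9.
r = 1 + (75/100)·(9 − 1) = 1 + 6 = 7.
r is an integer, so P75 is the value at rank 7: 67.

67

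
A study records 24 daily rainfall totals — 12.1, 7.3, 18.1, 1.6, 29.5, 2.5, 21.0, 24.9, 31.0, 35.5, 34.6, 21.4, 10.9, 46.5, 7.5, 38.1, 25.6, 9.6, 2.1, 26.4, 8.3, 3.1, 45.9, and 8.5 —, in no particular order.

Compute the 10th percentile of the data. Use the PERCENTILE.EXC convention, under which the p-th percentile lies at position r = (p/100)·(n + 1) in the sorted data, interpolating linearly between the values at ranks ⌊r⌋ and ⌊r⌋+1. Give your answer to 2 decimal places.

2.30

Sorted: 1.6, 2.1, 2.5, 3.1, 7.3, 7.5, 8.3, 8.5, 9.6, 10.9, 12.1, 18.1, 21.0, 21.4, 24.9, 25.6, 26.4, 29.5, 31.0, 34.6, 35.5, 38.1, 45.9, 46.5.
n = 24.
r = (10/100)·(24 + 1) = 2.5.
Rank 2 is 2.1 and rank 3 is 2.5.
Interpolate: 2.1 + 0.5·(2.5 − 2.1) = 2.1 + 0.5·0.4 = 2.3.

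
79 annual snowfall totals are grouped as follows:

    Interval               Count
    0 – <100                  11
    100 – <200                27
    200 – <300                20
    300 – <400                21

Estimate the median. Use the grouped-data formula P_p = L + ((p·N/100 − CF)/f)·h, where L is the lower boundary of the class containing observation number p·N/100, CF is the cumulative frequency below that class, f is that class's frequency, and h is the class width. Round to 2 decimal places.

207.50

N = 79; target position k = 50/100 · 79 = 39.5.
Cumulative frequencies: 11, 38, 58, 79.
Observation 39.5 falls in the class 200 – <300.
L = 200, CF = 38, f = 20, h = 100.
P50 = 200 + ((39.5 − 38)/20)·100 = 200 + 7.5 = 207.5.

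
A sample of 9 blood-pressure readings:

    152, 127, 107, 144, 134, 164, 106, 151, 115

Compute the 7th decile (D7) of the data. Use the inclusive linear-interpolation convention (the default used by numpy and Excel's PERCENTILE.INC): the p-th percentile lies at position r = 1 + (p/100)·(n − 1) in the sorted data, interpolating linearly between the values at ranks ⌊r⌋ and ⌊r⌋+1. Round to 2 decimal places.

Sorted: 106, 107, 115, 127, 134, 144, 151, 152, 164.
n = 9.
r = 1 + (70/100)·(9 − 1) = 1 + 5.6 = 6.6.
Rank 6 is 144 and rank 7 is 151.
Interpolate: 144 + 0.6·(151 − 144) = 144 + 0.6·7 = 148.2.

148.20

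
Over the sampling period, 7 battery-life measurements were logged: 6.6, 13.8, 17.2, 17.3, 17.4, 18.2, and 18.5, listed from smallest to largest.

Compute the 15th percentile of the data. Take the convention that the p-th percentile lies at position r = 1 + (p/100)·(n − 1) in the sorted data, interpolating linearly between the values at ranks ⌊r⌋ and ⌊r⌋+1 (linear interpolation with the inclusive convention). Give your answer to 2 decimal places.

13.08

n = 7.
r = 1 + (15/100)·(7 − 1) = 1 + 0.9 = 1.9.
Rank 1 is 6.6 and rank 2 is 13.8.
Interpolate: 6.6 + 0.9·(13.8 − 6.6) = 6.6 + 0.9·7.2 = 13.08.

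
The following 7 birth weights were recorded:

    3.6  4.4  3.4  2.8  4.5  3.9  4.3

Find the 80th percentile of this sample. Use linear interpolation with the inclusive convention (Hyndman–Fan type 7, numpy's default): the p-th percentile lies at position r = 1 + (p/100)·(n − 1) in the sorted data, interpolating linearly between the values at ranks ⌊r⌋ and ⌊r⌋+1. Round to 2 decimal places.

Sorted: 2.8, 3.4, 3.6, 3.9, 4.3, 4.4, 4.5.
n = 7.
r = 1 + (80/100)·(7 − 1) = 1 + 4.8 = 5.8.
Rank 5 is 4.3 and rank 6 is 4.4.
Interpolate: 4.3 + 0.8·(4.4 − 4.3) = 4.3 + 0.8·0.1 = 4.38.

4.38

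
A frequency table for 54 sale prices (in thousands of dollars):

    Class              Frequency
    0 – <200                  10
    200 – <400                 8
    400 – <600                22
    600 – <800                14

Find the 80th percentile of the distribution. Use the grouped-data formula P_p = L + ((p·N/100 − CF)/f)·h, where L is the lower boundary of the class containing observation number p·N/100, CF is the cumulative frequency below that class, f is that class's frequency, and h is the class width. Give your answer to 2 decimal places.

N = 54; target position k = 80/100 · 54 = 43.2.
Cumulative frequencies: 10, 18, 40, 54.
Observation 43.2 falls in the class 600 – <800.
L = 600, CF = 40, f = 14, h = 200.
P80 = 600 + ((43.2 − 40)/14)·200 = 600 + 45.7143 = 645.714.

645.71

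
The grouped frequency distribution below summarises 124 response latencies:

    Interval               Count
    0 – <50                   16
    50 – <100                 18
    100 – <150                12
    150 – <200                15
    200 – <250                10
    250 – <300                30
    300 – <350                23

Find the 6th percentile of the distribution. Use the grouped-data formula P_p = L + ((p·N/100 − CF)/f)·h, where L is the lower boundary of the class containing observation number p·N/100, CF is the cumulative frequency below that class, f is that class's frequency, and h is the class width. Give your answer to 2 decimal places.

23.25

N = 124; target position k = 6/100 · 124 = 7.44.
Cumulative frequencies: 16, 34, 46, 61, 71, 101, 124.
Observation 7.44 falls in the class 0 – <50.
L = 0, CF = 0, f = 16, h = 50.
P6 = 0 + ((7.44 − 0)/16)·50 = 0 + 23.25 = 23.25.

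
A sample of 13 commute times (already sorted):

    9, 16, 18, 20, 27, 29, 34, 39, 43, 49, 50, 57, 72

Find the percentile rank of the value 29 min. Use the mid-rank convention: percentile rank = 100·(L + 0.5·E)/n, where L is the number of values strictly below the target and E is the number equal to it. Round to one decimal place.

42.3

Count below 29: L = 5; count equal: E = 1; n = 13.
Percentile rank = 100·(5 + 0.5·1)/13 = 100·5.5/13 = 42.31.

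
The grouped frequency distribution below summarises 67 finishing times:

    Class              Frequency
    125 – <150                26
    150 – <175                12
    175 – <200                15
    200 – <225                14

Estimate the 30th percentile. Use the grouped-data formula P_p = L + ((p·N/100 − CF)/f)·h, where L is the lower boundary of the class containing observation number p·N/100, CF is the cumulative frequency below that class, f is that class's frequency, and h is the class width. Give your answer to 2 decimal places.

N = 67; target position k = 30/100 · 67 = 20.1.
Cumulative frequencies: 26, 38, 53, 67.
Observation 20.1 falls in the class 125 – <150.
L = 125, CF = 0, f = 26, h = 25.
P30 = 125 + ((20.1 − 0)/26)·25 = 125 + 19.3269 = 144.327.

144.33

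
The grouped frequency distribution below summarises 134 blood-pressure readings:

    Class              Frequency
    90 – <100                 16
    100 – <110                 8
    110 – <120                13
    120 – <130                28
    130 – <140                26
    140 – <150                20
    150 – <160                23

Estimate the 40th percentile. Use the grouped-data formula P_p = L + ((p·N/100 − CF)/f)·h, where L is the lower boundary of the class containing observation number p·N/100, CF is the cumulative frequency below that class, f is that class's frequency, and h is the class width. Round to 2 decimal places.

125.93

N = 134; target position k = 40/100 · 134 = 53.6.
Cumulative frequencies: 16, 24, 37, 65, 91, 111, 134.
Observation 53.6 falls in the class 120 – <130.
L = 120, CF = 37, f = 28, h = 10.
P40 = 120 + ((53.6 − 37)/28)·10 = 120 + 5.92857 = 125.929.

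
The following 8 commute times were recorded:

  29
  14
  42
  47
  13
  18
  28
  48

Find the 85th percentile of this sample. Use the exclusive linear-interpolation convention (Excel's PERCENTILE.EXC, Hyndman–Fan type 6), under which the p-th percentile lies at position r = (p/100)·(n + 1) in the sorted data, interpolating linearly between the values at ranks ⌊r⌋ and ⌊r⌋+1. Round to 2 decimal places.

Sorted: 13, 14, 18, 28, 29, 42, 47, 48.
n = 8.
r = (85/100)·(8 + 1) = 7.65.
Rank 7 is 47 and rank 8 is 48.
Interpolate: 47 + 0.65·(48 − 47) = 47 + 0.65·1 = 47.65.

47.65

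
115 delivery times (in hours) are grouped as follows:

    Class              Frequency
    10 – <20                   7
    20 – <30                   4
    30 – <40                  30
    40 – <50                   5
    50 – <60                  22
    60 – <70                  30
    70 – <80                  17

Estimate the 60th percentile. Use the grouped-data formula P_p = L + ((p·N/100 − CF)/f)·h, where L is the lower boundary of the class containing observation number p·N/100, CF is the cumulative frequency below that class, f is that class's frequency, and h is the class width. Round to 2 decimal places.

N = 115; target position k = 60/100 · 115 = 69.
Cumulative frequencies: 7, 11, 41, 46, 68, 98, 115.
Observation 69 falls in the class 60 – <70.
L = 60, CF = 68, f = 30, h = 10.
P60 = 60 + ((69 − 68)/30)·10 = 60 + 0.333333 = 60.3333.

60.33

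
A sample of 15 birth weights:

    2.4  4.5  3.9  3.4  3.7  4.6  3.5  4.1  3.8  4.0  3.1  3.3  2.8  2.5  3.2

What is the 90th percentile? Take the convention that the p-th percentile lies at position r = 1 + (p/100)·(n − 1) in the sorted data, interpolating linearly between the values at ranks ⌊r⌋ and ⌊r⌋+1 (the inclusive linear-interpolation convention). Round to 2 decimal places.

4.34

Sorted: 2.4, 2.5, 2.8, 3.1, 3.2, 3.3, 3.4, 3.5, 3.7, 3.8, 3.9, 4.0, 4.1, 4.5, 4.6.
n = 15.
r = 1 + (90/100)·(15 − 1) = 1 + 12.6 = 13.6.
Rank 13 is 4.1 and rank 14 is 4.5.
Interpolate: 4.1 + 0.6·(4.5 − 4.1) = 4.1 + 0.6·0.4 = 4.34.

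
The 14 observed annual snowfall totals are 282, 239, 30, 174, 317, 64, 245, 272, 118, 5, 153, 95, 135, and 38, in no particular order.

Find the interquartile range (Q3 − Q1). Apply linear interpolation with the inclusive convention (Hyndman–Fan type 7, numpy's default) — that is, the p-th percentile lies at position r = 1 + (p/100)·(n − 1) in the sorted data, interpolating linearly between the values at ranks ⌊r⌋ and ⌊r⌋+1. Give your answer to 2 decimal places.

171.75

Sorted: 5, 30, 38, 64, 95, 118, 135, 153, 174, 239, 245, 272, 282, 317.
n = 14.
P25: r = 4.25; ranks 4–5 are 64, 95; interpolating gives 71.75.
P75: r = 10.75; ranks 10–11 are 239, 245; interpolating gives 243.5.
Difference: 243.5 − 71.75 = 171.75.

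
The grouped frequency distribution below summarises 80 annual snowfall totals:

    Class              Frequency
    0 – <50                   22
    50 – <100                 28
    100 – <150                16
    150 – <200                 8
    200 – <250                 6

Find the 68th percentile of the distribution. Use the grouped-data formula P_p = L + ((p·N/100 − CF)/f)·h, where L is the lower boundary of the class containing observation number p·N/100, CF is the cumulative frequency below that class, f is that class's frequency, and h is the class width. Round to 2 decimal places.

113.75

N = 80; target position k = 68/100 · 80 = 54.4.
Cumulative frequencies: 22, 50, 66, 74, 80.
Observation 54.4 falls in the class 100 – <150.
L = 100, CF = 50, f = 16, h = 50.
P68 = 100 + ((54.4 − 50)/16)·50 = 100 + 13.75 = 113.75.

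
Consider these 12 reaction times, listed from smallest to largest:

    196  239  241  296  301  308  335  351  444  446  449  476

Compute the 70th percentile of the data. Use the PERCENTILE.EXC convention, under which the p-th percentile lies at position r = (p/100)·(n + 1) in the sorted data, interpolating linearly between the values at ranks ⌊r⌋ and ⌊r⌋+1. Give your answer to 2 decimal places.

444.20

n = 12.
r = (70/100)·(12 + 1) = 9.1.
Rank 9 is 444 and rank 10 is 446.
Interpolate: 444 + 0.1·(446 − 444) = 444 + 0.1·2 = 444.2.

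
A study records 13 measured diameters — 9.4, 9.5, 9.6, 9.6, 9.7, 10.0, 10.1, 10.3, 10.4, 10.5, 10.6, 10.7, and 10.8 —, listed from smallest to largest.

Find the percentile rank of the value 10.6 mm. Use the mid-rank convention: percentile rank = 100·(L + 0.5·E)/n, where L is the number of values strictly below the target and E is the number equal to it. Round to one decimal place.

80.8

Count below 10.6: L = 10; count equal: E = 1; n = 13.
Percentile rank = 100·(10 + 0.5·1)/13 = 100·10.5/13 = 80.77.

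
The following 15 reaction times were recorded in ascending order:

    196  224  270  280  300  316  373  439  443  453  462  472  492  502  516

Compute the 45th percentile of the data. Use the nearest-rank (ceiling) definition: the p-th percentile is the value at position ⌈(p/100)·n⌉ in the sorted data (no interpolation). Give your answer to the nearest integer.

373

n = 15.
Position = ⌈45/100 · 15⌉ = ⌈6.75⌉ = 7.
The value at rank 7 is 373.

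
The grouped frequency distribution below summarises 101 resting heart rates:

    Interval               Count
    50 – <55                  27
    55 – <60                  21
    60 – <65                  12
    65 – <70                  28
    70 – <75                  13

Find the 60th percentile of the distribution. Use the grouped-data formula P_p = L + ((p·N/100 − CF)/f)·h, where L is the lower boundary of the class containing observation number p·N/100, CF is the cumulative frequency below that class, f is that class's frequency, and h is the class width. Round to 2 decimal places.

65.11

N = 101; target position k = 60/100 · 101 = 60.6.
Cumulative frequencies: 27, 48, 60, 88, 101.
Observation 60.6 falls in the class 65 – <70.
L = 65, CF = 60, f = 28, h = 5.
P60 = 65 + ((60.6 − 60)/28)·5 = 65 + 0.107143 = 65.1071.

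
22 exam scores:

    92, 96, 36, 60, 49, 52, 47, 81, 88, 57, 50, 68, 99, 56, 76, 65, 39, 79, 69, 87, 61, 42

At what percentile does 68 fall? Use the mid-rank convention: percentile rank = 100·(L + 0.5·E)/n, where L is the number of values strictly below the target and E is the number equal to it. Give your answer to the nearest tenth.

Sorted: 36, 39, 42, 47, 49, 50, 52, 56, 57, 60, 61, 65, 68, 69, 76, 79, 81, 87, 88, 92, 96, 99.
Count below 68: L = 12; count equal: E = 1; n = 22.
Percentile rank = 100·(12 + 0.5·1)/22 = 100·12.5/22 = 56.82.

56.8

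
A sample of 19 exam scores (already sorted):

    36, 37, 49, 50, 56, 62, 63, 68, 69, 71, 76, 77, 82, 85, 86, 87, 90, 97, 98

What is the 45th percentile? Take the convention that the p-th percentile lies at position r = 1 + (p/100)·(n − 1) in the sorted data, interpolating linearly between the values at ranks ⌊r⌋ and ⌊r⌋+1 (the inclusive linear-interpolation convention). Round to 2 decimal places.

n = 19.
r = 1 + (45/100)·(19 − 1) = 1 + 8.1 = 9.1.
Rank 9 is 69 and rank 10 is 71.
Interpolate: 69 + 0.1·(71 − 69) = 69 + 0.1·2 = 69.2.

69.20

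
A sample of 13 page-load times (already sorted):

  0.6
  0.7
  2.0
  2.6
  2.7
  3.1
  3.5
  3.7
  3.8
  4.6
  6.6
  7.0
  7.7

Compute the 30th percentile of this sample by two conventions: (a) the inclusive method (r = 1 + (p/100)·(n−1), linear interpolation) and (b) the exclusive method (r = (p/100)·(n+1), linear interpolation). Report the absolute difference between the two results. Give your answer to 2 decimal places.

n = 13.
(a) r = 4.6; between ranks 4 (2.6) and 5 (2.7): 2.66.
(b) r = 4.2; between ranks 4 (2.6) and 5 (2.7): 2.62.
|2.66 − 2.62| = 0.04.

0.04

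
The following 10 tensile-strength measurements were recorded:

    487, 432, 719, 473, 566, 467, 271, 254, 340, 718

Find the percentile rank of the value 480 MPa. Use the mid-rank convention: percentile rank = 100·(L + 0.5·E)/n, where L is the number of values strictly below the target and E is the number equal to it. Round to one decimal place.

60.0

Sorted: 254, 271, 340, 432, 467, 473, 487, 566, 718, 719.
Count below 480: L = 6; count equal: E = 0; n = 10.
Percentile rank = 100·(6 + 0.5·0)/10 = 100·6/10 = 60.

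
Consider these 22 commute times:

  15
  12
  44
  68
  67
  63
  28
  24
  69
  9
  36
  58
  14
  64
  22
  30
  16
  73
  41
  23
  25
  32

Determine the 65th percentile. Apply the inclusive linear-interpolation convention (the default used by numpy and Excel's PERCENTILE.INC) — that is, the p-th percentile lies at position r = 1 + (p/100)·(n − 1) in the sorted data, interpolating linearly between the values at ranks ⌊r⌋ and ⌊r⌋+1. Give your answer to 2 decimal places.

Sorted: 9, 12, 14, 15, 16, 22, 23, 24, 25, 28, 30, 32, 36, 41, 44, 58, 63, 64, 67, 68, 69, 73.
n = 22.
r = 1 + (65/100)·(22 − 1) = 1 + 13.65 = 14.65.
Rank 14 is 41 and rank 15 is 44.
Interpolate: 41 + 0.65·(44 − 41) = 41 + 0.65·3 = 42.95.

42.95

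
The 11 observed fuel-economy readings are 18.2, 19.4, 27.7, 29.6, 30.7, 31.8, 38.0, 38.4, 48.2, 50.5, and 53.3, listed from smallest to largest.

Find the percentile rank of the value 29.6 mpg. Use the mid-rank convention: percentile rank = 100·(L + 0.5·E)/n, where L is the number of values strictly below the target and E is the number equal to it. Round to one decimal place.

Count below 29.6: L = 3; count equal: E = 1; n = 11.
Percentile rank = 100·(3 + 0.5·1)/11 = 100·3.5/11 = 31.82.

31.8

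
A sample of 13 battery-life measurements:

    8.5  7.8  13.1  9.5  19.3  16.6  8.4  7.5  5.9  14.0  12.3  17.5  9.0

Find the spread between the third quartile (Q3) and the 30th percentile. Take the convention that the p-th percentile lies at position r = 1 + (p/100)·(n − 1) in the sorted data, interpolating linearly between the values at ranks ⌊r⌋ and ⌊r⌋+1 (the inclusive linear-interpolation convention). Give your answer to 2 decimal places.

5.54

Sorted: 5.9, 7.5, 7.8, 8.4, 8.5, 9.0, 9.5, 12.3, 13.1, 14.0, 16.6, 17.5, 19.3.
n = 13.
P30: r = 4.6; ranks 4–5 are 8.4, 8.5; interpolating gives 8.46.
P75: r = 10 (integer) → 14.
Difference: 14 − 8.46 = 5.54.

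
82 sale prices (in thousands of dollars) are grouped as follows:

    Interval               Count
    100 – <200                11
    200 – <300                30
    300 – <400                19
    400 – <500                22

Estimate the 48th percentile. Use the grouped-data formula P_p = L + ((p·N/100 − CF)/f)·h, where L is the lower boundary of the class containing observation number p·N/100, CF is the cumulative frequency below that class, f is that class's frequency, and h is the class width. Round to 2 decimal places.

294.53

N = 82; target position k = 48/100 · 82 = 39.36.
Cumulative frequencies: 11, 41, 60, 82.
Observation 39.36 falls in the class 200 – <300.
L = 200, CF = 11, f = 30, h = 100.
P48 = 200 + ((39.36 − 11)/30)·100 = 200 + 94.5333 = 294.533.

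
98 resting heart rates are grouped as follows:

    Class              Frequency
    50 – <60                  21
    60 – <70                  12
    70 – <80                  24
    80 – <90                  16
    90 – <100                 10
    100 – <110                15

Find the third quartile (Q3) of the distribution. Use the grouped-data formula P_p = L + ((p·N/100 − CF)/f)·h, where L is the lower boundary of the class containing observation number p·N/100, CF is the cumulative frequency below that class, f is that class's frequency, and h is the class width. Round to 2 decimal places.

N = 98; target position k = 75/100 · 98 = 73.5.
Cumulative frequencies: 21, 33, 57, 73, 83, 98.
Observation 73.5 falls in the class 90 – <100.
L = 90, CF = 73, f = 10, h = 10.
P75 = 90 + ((73.5 − 73)/10)·10 = 90 + 0.5 = 90.5.

90.50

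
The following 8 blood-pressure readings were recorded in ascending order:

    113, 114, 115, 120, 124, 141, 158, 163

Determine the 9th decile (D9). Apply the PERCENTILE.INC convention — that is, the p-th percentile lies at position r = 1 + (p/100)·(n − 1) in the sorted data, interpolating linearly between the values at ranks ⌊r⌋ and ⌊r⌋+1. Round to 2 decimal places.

n = 8.
r = 1 + (90/100)·(8 − 1) = 1 + 6.3 = 7.3.
Rank 7 is 158 and rank 8 is 163.
Interpolate: 158 + 0.3·(163 − 158) = 158 + 0.3·5 = 159.5.

159.50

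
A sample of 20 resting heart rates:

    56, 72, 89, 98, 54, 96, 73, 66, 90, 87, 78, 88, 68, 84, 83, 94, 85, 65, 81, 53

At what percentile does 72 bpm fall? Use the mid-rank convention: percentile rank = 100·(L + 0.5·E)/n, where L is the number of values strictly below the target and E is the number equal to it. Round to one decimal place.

Sorted: 53, 54, 56, 65, 66, 68, 72, 73, 78, 81, 83, 84, 85, 87, 88, 89, 90, 94, 96, 98.
Count below 72: L = 6; count equal: E = 1; n = 20.
Percentile rank = 100·(6 + 0.5·1)/20 = 100·6.5/20 = 32.5.

32.5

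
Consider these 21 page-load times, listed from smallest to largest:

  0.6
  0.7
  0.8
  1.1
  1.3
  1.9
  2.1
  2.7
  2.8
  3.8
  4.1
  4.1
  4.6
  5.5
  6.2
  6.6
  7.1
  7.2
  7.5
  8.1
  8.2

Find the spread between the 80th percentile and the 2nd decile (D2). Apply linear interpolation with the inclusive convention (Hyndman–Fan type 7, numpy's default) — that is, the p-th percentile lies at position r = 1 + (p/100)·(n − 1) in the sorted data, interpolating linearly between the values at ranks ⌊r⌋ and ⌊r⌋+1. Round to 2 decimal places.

5.80

n = 21.
P20: r = 5 (integer) → 1.3.
P80: r = 17 (integer) → 7.1.
Difference: 7.1 − 1.3 = 5.8.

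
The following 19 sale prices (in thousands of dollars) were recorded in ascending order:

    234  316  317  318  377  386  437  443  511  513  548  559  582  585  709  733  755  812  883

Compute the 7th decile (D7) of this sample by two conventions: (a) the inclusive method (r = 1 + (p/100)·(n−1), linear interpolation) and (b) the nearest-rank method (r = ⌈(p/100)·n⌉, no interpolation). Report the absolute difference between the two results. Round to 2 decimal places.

1.20

n = 19.
(a) r = 13.6; between ranks 13 (582) and 14 (585): 583.8.
(b) the nearest-rank method: rank 14 → 585.
|583.8 − 585| = 1.2.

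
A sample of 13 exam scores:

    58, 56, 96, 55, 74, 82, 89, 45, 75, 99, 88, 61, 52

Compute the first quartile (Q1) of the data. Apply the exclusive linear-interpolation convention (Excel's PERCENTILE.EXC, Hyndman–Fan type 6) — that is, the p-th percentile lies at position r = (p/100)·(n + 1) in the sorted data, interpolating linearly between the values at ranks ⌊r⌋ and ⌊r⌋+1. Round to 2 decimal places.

55.50

Sorted: 45, 52, 55, 56, 58, 61, 74, 75, 82, 88, 89, 96, 99.
n = 13.
r = (25/100)·(13 + 1) = 3.5.
Rank 3 is 55 and rank 4 is 56.
Interpolate: 55 + 0.5·(56 − 55) = 55 + 0.5·1 = 55.5.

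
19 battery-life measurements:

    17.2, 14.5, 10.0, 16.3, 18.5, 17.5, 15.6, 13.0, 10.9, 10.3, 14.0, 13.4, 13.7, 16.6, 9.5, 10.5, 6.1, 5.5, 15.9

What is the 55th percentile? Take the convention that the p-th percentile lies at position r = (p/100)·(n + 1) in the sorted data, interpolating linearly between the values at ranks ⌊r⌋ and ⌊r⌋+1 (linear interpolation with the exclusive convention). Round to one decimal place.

Sorted: 5.5, 6.1, 9.5, 10.0, 10.3, 10.5, 10.9, 13.0, 13.4, 13.7, 14.0, 14.5, 15.6, 15.9, 16.3, 16.6, 17.2, 17.5, 18.5.
n = 19.
r = (55/100)·(19 + 1) = 11.
r is an integer, so P55 is the value at rank 11: 14.0.

14.0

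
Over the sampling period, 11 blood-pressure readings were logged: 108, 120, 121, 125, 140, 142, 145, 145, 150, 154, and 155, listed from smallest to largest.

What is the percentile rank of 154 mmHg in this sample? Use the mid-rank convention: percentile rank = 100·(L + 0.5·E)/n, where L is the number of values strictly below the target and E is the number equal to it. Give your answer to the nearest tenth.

Count below 154: L = 9; count equal: E = 1; n = 11.
Percentile rank = 100·(9 + 0.5·1)/11 = 100·9.5/11 = 86.36.

86.4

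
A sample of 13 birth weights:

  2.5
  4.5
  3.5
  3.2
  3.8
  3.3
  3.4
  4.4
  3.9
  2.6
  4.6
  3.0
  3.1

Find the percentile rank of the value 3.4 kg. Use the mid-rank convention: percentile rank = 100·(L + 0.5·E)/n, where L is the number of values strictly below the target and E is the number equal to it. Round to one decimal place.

50.0

Sorted: 2.5, 2.6, 3.0, 3.1, 3.2, 3.3, 3.4, 3.5, 3.8, 3.9, 4.4, 4.5, 4.6.
Count below 3.4: L = 6; count equal: E = 1; n = 13.
Percentile rank = 100·(6 + 0.5·1)/13 = 100·6.5/13 = 50.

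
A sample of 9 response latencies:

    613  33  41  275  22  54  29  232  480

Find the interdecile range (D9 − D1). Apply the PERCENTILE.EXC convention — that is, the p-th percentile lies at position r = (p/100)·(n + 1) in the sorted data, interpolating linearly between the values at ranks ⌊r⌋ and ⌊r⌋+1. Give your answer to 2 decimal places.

Sorted: 22, 29, 33, 41, 54, 232, 275, 480, 613.
n = 9.
P10: r = 1 (integer) → 22.
P90: r = 9 (integer) → 613.
Difference: 613 − 22 = 591.

591.00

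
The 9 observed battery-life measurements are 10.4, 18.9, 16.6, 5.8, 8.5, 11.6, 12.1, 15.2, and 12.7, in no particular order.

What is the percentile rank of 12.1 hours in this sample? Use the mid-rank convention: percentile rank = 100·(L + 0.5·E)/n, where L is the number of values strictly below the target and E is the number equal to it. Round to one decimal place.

Sorted: 5.8, 8.5, 10.4, 11.6, 12.1, 12.7, 15.2, 16.6, 18.9.
Count below 12.1: L = 4; count equal: E = 1; n = 9.
Percentile rank = 100·(4 + 0.5·1)/9 = 100·4.5/9 = 50.

50.0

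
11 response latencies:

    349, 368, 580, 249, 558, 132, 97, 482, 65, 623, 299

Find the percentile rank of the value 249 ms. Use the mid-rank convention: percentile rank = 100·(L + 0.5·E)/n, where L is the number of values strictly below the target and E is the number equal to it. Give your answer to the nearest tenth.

31.8

Sorted: 65, 97, 132, 249, 299, 349, 368, 482, 558, 580, 623.
Count below 249: L = 3; count equal: E = 1; n = 11.
Percentile rank = 100·(3 + 0.5·1)/11 = 100·3.5/11 = 31.82.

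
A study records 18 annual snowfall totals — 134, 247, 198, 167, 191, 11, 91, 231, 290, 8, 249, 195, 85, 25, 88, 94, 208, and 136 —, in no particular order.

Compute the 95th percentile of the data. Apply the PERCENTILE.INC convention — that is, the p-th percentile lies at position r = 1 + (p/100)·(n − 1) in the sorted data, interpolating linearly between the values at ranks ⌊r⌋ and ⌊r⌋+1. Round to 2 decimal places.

Sorted: 8, 11, 25, 85, 88, 91, 94, 134, 136, 167, 191, 195, 198, 208, 231, 247, 249, 290.
n = 18.
r = 1 + (95/100)·(18 − 1) = 1 + 16.15 = 17.15.
Rank 17 is 249 and rank 18 is 290.
Interpolate: 249 + 0.15·(290 − 249) = 249 + 0.15·41 = 255.15.

255.15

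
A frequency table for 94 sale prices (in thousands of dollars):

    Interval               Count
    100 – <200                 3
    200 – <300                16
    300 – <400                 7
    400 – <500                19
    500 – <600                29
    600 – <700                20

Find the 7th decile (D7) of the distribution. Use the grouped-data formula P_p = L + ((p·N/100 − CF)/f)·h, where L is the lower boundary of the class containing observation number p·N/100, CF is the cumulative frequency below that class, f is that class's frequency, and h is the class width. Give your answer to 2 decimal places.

571.72

N = 94; target position k = 70/100 · 94 = 65.8.
Cumulative frequencies: 3, 19, 26, 45, 74, 94.
Observation 65.8 falls in the class 500 – <600.
L = 500, CF = 45, f = 29, h = 100.
P70 = 500 + ((65.8 − 45)/29)·100 = 500 + 71.7241 = 571.724.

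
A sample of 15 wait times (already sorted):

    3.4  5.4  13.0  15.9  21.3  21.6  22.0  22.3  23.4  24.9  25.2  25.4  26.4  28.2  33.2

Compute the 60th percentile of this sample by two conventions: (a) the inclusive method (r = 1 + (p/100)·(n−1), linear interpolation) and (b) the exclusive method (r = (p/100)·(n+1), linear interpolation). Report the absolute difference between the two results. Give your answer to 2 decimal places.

0.30

n = 15.
(a) r = 9.4; between ranks 9 (23.4) and 10 (24.9): 24.
(b) r = 9.6; between ranks 9 (23.4) and 10 (24.9): 24.3.
|24 − 24.3| = 0.3.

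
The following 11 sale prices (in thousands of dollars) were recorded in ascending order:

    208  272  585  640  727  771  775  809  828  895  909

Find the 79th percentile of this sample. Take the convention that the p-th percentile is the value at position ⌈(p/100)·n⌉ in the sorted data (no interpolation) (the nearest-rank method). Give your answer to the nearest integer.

n = 11.
Position = ⌈79/100 · 11⌉ = ⌈8.69⌉ = 9.
The value at rank 9 is 828.

828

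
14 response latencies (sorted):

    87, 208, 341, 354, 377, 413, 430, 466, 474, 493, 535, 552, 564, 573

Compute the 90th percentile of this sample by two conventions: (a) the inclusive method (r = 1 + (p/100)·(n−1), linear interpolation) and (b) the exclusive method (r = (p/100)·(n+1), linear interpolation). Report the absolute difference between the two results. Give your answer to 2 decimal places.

n = 14.
(a) r = 12.7; between ranks 12 (552) and 13 (564): 560.4.
(b) r = 13.5; between ranks 13 (564) and 14 (573): 568.5.
|560.4 − 568.5| = 8.1.

8.10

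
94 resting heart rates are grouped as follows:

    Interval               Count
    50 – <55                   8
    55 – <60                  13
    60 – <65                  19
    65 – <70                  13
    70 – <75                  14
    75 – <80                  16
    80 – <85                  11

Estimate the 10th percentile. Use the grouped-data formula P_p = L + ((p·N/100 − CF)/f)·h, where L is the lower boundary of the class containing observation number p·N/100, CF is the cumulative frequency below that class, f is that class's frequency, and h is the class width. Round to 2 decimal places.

N = 94; target position k = 10/100 · 94 = 9.4.
Cumulative frequencies: 8, 21, 40, 53, 67, 83, 94.
Observation 9.4 falls in the class 55 – <60.
L = 55, CF = 8, f = 13, h = 5.
P10 = 55 + ((9.4 − 8)/13)·5 = 55 + 0.538462 = 55.5385.

55.54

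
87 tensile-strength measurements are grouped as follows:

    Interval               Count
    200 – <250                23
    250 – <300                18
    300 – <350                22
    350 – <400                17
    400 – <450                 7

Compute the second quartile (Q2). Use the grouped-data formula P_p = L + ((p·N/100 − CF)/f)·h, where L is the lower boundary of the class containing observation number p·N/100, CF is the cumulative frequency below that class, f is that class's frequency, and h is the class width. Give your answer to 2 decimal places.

305.68

N = 87; target position k = 50/100 · 87 = 43.5.
Cumulative frequencies: 23, 41, 63, 80, 87.
Observation 43.5 falls in the class 300 – <350.
L = 300, CF = 41, f = 22, h = 50.
P50 = 300 + ((43.5 − 41)/22)·50 = 300 + 5.68182 = 305.682.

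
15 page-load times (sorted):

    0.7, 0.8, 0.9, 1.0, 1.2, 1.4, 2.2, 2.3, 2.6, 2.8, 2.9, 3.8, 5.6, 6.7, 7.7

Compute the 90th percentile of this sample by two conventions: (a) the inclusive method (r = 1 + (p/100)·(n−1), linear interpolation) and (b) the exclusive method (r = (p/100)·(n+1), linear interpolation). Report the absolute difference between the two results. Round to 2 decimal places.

0.84

n = 15.
(a) r = 13.6; between ranks 13 (5.6) and 14 (6.7): 6.26.
(b) r = 14.4; between ranks 14 (6.7) and 15 (7.7): 7.1.
|6.26 − 7.1| = 0.84.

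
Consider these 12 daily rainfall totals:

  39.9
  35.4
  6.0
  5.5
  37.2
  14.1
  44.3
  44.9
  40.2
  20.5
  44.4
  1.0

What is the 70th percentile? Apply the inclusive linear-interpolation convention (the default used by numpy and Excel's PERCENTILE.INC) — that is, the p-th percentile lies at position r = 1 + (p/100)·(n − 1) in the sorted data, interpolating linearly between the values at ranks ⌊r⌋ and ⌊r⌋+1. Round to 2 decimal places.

40.11

Sorted: 1.0, 5.5, 6.0, 14.1, 20.5, 35.4, 37.2, 39.9, 40.2, 44.3, 44.4, 44.9.
n = 12.
r = 1 + (70/100)·(12 − 1) = 1 + 7.7 = 8.7.
Rank 8 is 39.9 and rank 9 is 40.2.
Interpolate: 39.9 + 0.7·(40.2 − 39.9) = 39.9 + 0.7·0.3 = 40.11.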